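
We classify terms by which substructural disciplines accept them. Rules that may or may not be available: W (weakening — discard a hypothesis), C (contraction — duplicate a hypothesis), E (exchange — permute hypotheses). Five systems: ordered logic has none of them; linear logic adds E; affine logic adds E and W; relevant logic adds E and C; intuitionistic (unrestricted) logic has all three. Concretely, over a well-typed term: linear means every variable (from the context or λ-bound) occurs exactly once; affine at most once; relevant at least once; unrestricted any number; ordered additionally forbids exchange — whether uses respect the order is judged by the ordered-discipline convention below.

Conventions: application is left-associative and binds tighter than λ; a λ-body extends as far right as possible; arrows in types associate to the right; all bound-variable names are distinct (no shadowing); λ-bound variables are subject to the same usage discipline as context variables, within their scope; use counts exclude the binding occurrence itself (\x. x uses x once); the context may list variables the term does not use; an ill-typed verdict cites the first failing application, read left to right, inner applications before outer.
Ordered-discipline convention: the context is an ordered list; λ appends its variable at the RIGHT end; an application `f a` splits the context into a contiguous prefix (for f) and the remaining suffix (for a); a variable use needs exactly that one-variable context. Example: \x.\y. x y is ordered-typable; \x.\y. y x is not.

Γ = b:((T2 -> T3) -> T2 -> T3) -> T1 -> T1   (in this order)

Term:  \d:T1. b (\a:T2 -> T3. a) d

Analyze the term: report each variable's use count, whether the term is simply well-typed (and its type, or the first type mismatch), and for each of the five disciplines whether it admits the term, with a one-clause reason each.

variable uses: b: 1; d (λ-bound): 1; a (λ-bound): 1
use order (left to right): b, a, d
typing: the term checks, with type T1 -> T1
ordered ✓ (b, d, a once each; derivable with no W/C/E)
linear ✓ (single use per variable (b, d, a))
affine ✓ (at most one use each (b, d, a))
relevant ✓ (none of b, d, a goes unused)
unrestricted ✓ (simply typable at T1 -> T1; W, C, E all held)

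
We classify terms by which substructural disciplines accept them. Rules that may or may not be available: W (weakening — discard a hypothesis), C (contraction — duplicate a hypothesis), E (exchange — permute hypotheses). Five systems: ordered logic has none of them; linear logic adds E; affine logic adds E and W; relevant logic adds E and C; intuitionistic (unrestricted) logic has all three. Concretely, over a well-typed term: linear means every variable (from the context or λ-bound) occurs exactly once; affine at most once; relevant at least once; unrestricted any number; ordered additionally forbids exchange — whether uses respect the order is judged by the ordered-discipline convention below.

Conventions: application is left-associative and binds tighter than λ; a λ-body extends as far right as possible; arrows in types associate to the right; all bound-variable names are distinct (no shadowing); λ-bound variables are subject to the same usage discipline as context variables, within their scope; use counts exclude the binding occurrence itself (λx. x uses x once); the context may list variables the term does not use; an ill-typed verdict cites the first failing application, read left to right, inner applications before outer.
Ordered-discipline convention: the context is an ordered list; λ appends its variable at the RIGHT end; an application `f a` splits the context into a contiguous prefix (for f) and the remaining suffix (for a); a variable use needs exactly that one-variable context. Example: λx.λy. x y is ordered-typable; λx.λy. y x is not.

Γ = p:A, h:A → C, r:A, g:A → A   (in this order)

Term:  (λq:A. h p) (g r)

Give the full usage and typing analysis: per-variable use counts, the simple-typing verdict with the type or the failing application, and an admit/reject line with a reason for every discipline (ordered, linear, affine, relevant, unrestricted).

use counts: p ×1; h ×1; r ×1; g ×1; q (λ-bound) ×0
uses in reading order: h, p, g, r
typing: the term checks, with type C
ordered: ✗, q never used (weakening)
linear: ✗, q never used (weakening)
affine: ✓, no duplicate uses among p, h, r, g, q
relevant: ✗, q never used (weakening)
unrestricted: ✓, typability at C is all that's needed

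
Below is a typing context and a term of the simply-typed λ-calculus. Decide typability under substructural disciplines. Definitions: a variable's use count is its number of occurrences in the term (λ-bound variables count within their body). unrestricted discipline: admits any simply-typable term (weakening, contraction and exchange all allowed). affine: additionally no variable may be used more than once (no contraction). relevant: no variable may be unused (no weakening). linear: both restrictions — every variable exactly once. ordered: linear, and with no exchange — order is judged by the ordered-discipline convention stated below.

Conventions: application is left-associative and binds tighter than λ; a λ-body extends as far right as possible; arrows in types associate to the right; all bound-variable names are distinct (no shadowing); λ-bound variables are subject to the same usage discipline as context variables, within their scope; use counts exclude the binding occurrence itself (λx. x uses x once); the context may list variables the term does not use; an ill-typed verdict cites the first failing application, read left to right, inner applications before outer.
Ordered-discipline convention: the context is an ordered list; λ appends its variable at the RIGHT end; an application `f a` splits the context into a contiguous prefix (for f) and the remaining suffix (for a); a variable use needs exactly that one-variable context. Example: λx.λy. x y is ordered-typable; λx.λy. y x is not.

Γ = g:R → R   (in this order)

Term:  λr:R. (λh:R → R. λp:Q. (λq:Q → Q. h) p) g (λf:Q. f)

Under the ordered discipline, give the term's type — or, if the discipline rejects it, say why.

not well-typed under ordered — a type mismatch blocks all five
variable uses: g: 1×, r [bound]: 0×, h [bound]: 1×, p [bound]: 1×, q [bound]: 0×, f [bound]: 1×
uses in reading order: h, p, g, f
typing: ill-typed: argument of type Q where Q → Q is required
across the five disciplines: ordered ✗ · linear ✗ · affine ✗ · relevant ✗ · unrestricted ✗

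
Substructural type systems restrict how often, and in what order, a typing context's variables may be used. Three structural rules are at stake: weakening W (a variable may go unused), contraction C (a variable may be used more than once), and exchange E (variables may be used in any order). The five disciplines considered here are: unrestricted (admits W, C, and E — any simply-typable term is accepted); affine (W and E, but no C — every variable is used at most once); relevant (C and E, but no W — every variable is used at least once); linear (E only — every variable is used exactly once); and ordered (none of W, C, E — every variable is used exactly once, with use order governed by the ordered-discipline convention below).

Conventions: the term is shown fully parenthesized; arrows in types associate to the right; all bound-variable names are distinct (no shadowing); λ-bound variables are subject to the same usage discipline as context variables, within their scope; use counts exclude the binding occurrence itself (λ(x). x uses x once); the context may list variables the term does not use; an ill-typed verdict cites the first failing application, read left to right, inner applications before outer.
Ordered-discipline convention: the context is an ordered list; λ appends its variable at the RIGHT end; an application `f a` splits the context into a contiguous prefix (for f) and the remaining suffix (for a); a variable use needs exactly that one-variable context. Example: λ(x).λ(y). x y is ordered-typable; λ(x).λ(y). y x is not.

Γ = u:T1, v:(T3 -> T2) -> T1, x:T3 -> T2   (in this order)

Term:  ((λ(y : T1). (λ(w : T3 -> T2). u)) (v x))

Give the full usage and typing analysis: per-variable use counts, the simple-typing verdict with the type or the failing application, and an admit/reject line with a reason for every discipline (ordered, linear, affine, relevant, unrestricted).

counts: u=1; v=1; x=1; y [bound]=0; w [bound]=0
uses in reading order: u, v, x
typing: well-typed — term : (T3 -> T2) -> T1
ordered: ✗ — y, w left unused
linear: ✗ — y, w left unused
affine: ✓ — u, v, x, y, w: no repeats, contraction unneeded
relevant: ✗ — y, w left unused
unrestricted: ✓ — type-checks ((T3 -> T2) -> T1) and nothing is barred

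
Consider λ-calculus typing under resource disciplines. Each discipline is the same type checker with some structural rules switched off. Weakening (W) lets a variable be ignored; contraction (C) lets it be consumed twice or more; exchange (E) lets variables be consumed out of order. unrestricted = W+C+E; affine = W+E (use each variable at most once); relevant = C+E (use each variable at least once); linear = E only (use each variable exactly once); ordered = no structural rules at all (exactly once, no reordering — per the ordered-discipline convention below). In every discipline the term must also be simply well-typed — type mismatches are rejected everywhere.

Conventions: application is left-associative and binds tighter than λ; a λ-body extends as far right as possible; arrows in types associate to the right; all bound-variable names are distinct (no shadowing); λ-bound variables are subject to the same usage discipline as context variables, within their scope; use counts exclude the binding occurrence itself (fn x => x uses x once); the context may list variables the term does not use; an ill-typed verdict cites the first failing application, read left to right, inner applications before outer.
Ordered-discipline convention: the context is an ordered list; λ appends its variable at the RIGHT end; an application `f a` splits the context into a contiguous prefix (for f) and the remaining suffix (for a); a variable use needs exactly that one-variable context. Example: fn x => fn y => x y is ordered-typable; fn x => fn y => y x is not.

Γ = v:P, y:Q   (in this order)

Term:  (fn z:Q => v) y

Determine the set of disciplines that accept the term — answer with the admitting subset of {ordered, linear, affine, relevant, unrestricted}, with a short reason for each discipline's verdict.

accepted by: affine, unrestricted
variable uses: v: 1, y: 1, z [bound]: 0
uses in reading order: v, y
typing: ✓ — P
ordered ✗ (z left unused)
linear ✗ (z left unused)
affine ✓ (none of v, y, z used more than once)
relevant ✗ (z left unused)
unrestricted ✓ (simply typable at P; W, C, E all held)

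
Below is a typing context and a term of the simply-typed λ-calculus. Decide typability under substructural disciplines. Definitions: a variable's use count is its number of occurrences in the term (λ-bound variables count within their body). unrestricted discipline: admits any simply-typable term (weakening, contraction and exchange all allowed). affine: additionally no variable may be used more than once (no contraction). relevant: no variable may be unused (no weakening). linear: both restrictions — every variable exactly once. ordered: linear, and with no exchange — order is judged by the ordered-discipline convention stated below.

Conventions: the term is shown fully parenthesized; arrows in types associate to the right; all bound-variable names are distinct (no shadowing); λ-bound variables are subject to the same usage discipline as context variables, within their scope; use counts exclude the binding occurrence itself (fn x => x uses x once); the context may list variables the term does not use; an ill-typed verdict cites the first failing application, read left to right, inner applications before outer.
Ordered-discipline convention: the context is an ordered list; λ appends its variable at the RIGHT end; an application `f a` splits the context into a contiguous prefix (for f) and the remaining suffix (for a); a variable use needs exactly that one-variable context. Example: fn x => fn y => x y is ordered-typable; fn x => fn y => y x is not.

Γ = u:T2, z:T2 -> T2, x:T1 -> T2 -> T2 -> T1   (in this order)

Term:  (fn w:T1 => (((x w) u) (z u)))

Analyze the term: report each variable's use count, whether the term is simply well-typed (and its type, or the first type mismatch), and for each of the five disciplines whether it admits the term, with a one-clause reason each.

use counts: u ×2, z ×1, x ×1, w (λ-bound) ×1
order of uses: x, w, u, z, u
typing: well-typed at T1 -> T1
ordered: ✗, u ×2 used more than once (contraction)
linear: ✗, u ×2 used more than once (contraction)
affine: ✗, u ×2 used more than once (contraction)
relevant: ✓, none of u, z, x, w goes unused
unrestricted: ✓, typability at T1 -> T1 is all that's needed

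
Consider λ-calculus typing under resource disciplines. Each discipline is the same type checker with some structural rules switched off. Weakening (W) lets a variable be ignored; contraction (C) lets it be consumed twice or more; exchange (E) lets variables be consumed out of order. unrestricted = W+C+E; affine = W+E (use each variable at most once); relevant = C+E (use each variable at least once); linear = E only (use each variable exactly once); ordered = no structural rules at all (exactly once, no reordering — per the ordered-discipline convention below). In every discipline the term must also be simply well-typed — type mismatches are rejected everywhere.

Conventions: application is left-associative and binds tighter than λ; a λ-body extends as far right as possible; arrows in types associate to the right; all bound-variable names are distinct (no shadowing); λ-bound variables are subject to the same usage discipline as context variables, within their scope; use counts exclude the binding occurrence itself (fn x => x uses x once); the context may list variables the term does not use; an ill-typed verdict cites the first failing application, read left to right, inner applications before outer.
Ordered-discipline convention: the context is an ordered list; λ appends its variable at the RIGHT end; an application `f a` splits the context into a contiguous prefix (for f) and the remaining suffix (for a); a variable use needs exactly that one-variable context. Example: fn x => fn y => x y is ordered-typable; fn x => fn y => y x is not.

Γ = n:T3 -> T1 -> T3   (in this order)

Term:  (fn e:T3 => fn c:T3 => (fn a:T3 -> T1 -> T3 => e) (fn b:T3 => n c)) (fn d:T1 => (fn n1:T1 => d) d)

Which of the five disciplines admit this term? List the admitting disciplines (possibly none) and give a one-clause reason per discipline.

admitting disciplines: none
variable uses: n ×1, e (bound) ×1, c (bound) ×1, a (bound) ×0, b (bound) ×0, d (bound) ×2, n1 (bound) ×0
left-to-right use order: e, n, c, d, d
typing: ill-typed: an argument T1 -> T1 mismatches the expected T3
ordered: ✗, fails simple typing
linear: ✗, a type mismatch blocks all five
affine: ✗, the type mismatch rejects it
relevant: ✗, not simply typable
unrestricted: ✗, fails simple typing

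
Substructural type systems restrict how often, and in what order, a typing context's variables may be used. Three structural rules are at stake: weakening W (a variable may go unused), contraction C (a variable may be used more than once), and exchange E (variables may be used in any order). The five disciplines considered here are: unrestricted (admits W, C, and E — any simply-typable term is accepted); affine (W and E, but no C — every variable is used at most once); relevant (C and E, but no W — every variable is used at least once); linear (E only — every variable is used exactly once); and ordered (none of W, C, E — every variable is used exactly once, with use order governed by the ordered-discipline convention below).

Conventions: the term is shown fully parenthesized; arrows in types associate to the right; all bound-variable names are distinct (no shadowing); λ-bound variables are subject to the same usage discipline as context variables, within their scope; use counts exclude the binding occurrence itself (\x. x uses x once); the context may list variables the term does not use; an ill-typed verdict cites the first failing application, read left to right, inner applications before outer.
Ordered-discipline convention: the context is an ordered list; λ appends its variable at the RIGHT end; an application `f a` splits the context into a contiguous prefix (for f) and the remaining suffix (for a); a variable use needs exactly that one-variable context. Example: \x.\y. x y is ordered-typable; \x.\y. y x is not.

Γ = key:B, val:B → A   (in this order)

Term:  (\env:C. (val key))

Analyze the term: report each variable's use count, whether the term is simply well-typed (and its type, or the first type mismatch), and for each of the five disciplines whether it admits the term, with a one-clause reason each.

use counts: key=1; val=1; env [bound]=0
use order (left to right): val, key
typing: the term checks, with type C → A
ordered: ✗, env left unused
linear: ✗, env left unused
affine: ✓, none of key, val, env used more than once
relevant: ✗, env left unused
unrestricted: ✓, type-checks (C → A) and nothing is barred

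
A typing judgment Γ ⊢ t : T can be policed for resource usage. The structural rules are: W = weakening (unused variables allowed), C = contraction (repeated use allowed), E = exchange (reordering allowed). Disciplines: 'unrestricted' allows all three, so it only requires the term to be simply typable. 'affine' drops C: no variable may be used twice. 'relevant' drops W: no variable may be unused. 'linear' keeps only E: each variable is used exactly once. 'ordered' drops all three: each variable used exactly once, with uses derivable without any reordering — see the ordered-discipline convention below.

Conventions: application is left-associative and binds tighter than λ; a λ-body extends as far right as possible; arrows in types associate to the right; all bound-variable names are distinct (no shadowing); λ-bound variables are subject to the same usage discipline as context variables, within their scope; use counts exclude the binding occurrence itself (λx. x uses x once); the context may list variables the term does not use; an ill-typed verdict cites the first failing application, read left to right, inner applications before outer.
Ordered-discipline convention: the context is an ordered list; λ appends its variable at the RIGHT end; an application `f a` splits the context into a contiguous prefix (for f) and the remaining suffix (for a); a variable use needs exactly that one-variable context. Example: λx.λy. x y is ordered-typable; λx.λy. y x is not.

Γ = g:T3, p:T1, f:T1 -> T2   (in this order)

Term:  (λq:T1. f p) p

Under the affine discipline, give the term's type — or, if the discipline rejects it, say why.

not well-typed under affine — p ×2 used more than once (contraction)
counts: g=0; p=2; f=1; q [bound]=0
order of uses: f, p, p
typing: ✓ — T2
summary: ordered ✗ · linear ✗ · affine ✗ · relevant ✗ · unrestricted ✓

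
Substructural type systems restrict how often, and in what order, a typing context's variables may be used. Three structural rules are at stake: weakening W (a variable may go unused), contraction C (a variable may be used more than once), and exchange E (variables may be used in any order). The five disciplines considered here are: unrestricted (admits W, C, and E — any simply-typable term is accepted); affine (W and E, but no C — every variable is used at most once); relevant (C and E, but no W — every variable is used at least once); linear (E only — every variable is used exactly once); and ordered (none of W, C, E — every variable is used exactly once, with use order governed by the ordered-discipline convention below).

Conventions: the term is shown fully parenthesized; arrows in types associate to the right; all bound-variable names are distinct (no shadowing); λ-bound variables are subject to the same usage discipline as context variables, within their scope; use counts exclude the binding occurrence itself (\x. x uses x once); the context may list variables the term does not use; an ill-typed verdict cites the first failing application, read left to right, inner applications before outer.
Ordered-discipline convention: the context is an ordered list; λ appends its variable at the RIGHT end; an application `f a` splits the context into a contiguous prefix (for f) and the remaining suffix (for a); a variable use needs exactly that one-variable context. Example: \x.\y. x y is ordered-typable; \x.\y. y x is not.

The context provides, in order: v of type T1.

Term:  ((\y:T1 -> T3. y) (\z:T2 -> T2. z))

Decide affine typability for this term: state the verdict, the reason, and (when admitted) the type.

no — fails simple typing
use counts: v: 0; y (bound): 1; z (bound): 1
uses in reading order: y, z
typing: ill-typed: an application expects T1 -> T3 but receives (T2 -> T2) -> T2 -> T2
across the five disciplines: ordered ✗ · linear ✗ · affine ✗ · relevant ✗ · unrestricted ✗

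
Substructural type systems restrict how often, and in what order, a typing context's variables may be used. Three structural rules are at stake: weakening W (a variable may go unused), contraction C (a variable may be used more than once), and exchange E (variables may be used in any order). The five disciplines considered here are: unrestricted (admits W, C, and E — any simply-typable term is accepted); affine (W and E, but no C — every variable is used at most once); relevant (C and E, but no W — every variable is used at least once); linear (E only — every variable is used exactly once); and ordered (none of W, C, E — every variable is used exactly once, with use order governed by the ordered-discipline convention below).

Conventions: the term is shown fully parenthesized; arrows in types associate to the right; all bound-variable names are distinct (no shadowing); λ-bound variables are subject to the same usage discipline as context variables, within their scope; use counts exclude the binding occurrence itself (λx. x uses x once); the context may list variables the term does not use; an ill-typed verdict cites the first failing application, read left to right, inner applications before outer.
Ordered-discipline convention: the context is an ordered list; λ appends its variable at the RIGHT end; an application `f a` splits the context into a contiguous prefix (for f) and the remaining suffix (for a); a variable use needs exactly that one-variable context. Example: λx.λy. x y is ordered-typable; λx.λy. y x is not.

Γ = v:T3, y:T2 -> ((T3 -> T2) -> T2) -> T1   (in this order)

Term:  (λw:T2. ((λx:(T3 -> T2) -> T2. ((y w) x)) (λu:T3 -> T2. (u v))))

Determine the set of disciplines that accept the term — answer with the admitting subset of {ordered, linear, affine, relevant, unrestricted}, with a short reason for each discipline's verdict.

admitted by: linear, affine, relevant, unrestricted
counts: v=1, y=1, w [bound]=1, x [bound]=1, u [bound]=1
use order (left to right): y, w, x, u, v
typing: well-typed at T2 -> T1
ordered: ✗ — needs exchange: uses follow y, w, x, u, v
linear: ✓ — v, y, w, x, u: one use apiece
affine: ✓ — at most one use each (v, y, w, x, u)
relevant: ✓ — every one of v, y, w, x, u appears
unrestricted: ✓ — type-checks (T2 -> T1) and nothing is barred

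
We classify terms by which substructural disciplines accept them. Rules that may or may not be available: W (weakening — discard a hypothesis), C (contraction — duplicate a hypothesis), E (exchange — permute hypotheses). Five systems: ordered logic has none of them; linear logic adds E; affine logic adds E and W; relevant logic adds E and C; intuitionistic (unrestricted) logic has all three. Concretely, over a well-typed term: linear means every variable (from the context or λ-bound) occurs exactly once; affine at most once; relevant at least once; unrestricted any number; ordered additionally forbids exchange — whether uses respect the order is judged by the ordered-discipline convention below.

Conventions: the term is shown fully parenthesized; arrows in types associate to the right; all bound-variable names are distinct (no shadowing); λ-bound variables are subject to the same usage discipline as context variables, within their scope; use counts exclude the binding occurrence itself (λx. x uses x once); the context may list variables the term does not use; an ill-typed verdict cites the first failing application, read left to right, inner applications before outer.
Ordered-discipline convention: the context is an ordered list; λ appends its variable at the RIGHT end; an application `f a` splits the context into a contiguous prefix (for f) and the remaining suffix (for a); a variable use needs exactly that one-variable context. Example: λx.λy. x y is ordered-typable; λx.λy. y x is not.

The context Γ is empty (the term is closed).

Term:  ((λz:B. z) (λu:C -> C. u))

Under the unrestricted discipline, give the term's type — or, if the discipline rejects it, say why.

not well-typed under unrestricted — the type mismatch rejects it
variable uses: z [bound]=1; u [bound]=1
uses in reading order: z, u
typing: ill-typed: an application expects B but receives (C -> C) -> C -> C
across the five disciplines: ordered ✗ | linear ✗ | affine ✗ | relevant ✗ | unrestricted ✗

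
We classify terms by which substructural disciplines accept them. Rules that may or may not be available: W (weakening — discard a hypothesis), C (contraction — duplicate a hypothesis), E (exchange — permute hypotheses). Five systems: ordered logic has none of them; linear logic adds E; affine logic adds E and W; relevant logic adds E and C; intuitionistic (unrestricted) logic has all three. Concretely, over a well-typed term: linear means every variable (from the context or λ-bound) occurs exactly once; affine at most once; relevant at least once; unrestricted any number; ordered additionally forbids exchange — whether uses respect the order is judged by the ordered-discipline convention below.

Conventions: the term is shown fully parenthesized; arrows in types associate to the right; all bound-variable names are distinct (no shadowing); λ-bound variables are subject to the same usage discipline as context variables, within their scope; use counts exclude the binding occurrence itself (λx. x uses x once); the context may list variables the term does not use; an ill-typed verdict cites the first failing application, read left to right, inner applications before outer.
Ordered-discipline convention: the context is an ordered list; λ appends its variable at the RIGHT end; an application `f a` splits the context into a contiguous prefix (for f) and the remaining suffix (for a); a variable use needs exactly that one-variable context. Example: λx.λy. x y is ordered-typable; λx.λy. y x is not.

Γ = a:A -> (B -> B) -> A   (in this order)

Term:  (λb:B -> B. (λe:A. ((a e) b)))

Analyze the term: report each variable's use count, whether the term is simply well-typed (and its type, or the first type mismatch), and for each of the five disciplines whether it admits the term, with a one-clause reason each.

use counts: a=1; b [bound]=1; e [bound]=1
uses in reading order: a, e, b
typing: well-typed — term : (B -> B) -> A -> A
ordered: ✗, needs exchange: uses follow a, e, b
linear: ✓, a, b, e: one use apiece
affine: ✓, a, b, e: no repeats, contraction unneeded
relevant: ✓, at least one use each (a, b, e)
unrestricted: ✓, simply typable at (B -> B) -> A -> A; W, C, E all held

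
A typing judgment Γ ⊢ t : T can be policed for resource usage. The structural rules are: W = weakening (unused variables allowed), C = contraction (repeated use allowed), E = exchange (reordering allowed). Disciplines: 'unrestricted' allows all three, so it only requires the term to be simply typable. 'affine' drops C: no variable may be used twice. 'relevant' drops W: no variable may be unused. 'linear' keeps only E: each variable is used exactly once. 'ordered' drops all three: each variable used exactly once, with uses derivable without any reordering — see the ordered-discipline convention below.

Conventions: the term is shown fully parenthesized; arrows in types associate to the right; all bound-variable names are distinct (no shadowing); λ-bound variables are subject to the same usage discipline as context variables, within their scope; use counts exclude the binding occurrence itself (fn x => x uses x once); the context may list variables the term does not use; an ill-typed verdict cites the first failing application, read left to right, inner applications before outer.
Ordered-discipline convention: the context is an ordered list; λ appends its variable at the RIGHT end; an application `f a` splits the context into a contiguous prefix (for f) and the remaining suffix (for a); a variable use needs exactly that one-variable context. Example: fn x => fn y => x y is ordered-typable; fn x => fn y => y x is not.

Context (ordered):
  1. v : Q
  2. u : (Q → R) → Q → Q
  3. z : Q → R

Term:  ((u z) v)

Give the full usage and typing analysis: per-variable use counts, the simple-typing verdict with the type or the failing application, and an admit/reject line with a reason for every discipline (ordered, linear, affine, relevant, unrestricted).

counts: v: 1; u: 1; z: 1
uses in reading order: u, z, v
typing: well-typed at Q
ordered ✗ (use order u, z, v needs exchange)
linear ✓ (each of v, u, z used exactly once)
affine ✓ (no duplicate uses among v, u, z)
relevant ✓ (at least one use each (v, u, z))
unrestricted ✓ (typability at Q is all that's needed)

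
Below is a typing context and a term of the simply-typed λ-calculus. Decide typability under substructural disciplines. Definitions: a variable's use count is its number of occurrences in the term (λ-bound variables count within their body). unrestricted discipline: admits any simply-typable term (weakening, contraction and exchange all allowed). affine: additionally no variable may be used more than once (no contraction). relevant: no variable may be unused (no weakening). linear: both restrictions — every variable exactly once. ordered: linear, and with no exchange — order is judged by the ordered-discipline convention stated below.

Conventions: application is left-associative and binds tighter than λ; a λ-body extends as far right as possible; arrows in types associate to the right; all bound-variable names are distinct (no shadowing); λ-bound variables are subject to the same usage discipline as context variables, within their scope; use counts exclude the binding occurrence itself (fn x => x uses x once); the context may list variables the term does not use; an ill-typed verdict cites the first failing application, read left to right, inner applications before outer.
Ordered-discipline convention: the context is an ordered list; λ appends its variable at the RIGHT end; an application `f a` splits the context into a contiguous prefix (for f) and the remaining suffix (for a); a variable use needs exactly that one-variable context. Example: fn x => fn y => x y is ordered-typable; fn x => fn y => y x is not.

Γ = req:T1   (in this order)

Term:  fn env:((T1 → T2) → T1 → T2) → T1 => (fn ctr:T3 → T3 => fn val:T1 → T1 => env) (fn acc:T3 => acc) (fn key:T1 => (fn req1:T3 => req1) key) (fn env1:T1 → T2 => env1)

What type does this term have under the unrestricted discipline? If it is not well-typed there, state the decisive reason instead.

not well-typed under unrestricted — the type mismatch rejects it
usage: req ×0, env [bound] ×1, ctr [bound] ×0, val [bound] ×0, acc [bound] ×1, key [bound] ×1, req1 [bound] ×1, env1 [bound] ×1
order of uses: env, acc, req1, key, env1
typing: ill-typed: argument of type T1 where T3 is required
summary: ordered ✗, linear ✗, affine ✗, relevant ✗, unrestricted ✗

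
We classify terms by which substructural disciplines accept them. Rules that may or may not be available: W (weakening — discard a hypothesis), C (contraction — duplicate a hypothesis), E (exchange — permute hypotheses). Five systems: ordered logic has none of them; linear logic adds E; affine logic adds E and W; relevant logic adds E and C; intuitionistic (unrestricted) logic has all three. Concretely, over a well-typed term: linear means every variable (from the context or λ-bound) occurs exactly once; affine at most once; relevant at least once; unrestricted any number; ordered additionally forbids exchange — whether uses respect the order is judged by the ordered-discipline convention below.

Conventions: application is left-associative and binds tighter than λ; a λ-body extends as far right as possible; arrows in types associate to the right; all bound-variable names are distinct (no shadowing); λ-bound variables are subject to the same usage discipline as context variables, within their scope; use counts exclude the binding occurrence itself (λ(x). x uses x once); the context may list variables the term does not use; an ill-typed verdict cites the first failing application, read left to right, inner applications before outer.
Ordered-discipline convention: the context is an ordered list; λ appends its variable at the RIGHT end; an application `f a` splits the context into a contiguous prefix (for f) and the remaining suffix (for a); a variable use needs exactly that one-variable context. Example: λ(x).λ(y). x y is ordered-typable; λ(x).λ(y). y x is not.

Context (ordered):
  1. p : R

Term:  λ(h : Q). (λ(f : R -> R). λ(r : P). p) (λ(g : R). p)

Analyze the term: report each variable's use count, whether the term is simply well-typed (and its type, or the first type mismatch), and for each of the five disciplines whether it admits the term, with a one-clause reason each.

use counts: p: 2×; h (λ-bound): 0×; f (λ-bound): 0×; r (λ-bound): 0×; g (λ-bound): 0×
order of uses: p, p
typing: ✓ — Q -> P -> R
ordered: ✗ — needs contraction — p ×2; h, f, r, g left unused
linear: ✗ — needs contraction — p ×2; h, f, r, g left unused
affine: ✗ — needs contraction — p ×2
relevant: ✗ — h, f, r, g left unused
unrestricted: ✓ — simply typable at Q -> P -> R; W, C, E all held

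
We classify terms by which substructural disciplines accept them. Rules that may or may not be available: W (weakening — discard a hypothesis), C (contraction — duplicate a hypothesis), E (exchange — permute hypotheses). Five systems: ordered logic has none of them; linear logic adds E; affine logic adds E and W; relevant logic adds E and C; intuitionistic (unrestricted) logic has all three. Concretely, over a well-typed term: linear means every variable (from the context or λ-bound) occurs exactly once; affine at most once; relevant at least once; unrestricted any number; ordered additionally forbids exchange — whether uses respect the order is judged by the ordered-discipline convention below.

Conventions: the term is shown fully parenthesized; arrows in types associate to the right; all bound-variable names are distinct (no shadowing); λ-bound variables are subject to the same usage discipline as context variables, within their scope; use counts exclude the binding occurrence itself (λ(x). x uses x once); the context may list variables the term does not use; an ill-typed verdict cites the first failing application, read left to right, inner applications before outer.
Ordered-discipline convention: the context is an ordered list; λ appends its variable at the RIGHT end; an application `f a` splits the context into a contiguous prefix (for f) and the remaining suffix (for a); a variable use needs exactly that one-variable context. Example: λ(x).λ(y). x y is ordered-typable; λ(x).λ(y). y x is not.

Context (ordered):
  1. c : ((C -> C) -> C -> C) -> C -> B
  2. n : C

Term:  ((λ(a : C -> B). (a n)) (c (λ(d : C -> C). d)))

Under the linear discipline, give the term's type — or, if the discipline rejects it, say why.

term : B
usage: c: 1×; n: 1×; a (λ-bound): 1×; d (λ-bound): 1×
order of uses: a, n, c, d
typing: well-typed — term : B
summary: ordered ✗ · linear ✓ · affine ✓ · relevant ✓ · unrestricted ✓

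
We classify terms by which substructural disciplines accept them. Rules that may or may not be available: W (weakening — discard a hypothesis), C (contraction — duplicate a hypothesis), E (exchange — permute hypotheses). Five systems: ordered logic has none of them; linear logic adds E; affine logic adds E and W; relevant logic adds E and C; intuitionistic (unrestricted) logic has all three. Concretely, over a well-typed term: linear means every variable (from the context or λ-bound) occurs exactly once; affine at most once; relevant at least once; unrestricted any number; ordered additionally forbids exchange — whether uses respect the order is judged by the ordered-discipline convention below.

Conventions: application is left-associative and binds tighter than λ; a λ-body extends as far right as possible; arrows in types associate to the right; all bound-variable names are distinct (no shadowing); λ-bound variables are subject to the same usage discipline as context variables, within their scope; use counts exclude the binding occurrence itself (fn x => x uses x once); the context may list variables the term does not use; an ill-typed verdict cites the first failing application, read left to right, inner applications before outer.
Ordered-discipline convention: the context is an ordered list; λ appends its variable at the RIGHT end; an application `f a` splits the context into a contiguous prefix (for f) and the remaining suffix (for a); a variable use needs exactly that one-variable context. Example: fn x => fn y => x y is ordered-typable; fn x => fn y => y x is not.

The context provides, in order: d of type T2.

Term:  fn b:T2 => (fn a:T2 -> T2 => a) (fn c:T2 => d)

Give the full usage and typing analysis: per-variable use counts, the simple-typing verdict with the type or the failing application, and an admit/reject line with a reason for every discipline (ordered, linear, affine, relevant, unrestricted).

usage: d=1; b [bound]=0; a [bound]=1; c [bound]=0
order of uses: a, d
typing: well-typed — term : T2 -> T2 -> T2
ordered ✗ (unused: b, c — weakening required)
linear ✗ (unused: b, c — weakening required)
affine ✓ (none of d, b, a, c used more than once)
relevant ✗ (unused: b, c — weakening required)
unrestricted ✓ (typability at T2 -> T2 -> T2 is all that's needed)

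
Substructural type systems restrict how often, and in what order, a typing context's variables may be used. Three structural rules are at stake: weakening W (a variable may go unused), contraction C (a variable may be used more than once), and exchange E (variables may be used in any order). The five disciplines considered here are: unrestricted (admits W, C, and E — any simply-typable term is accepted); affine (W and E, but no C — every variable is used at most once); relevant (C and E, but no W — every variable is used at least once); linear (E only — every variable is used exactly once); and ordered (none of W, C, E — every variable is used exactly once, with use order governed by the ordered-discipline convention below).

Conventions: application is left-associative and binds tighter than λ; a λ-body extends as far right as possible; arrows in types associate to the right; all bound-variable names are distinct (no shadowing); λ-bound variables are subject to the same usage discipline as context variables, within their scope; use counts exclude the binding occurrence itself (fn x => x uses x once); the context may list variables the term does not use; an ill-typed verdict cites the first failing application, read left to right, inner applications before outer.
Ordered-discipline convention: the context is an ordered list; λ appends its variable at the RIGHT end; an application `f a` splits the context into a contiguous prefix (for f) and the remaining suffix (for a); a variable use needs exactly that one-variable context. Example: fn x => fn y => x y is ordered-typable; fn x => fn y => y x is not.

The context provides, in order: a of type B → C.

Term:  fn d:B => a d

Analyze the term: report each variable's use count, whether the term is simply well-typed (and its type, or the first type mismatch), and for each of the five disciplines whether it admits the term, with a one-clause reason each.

usage: a: 1×; d (λ-bound): 1×
uses in reading order: a, d
typing: the term checks, with type B → C
ordered: ✓ — one use each (a, d); ordered split holds
linear: ✓ — exactly-once usage across a, d
affine: ✓ — no duplicate uses among a, d
relevant: ✓ — at least one use each (a, d)
unrestricted: ✓ — simply typable at B → C; W, C, E all held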